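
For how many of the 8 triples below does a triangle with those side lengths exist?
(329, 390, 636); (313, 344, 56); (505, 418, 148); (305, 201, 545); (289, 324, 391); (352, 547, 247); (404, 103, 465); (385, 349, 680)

7

(329,390,636): 329+390 > 636 → valid
(56,313,344): 56+313 > 344 → valid
(148,418,505): 148+418 > 505 → valid
(201,305,545): 201+305 ≤ 545 → not valid
(289,324,391): 289+324 > 391 → valid
(247,352,547): 247+352 > 547 → valid
(103,404,465): 103+404 > 465 → valid
(349,385,680): 349+385 > 680 → valid
7 of the 8 triples form a triangle.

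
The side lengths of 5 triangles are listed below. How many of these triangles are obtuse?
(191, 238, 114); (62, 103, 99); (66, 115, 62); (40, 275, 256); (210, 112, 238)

(191,238,114): 114²+191² = 49477 < 56644 = 238² → obtuse
(62,103,99): 62²+99² = 13645 > 10609 = 103² → acute
(66,115,62): 62²+66² = 8200 < 13225 = 115² → obtuse
(40,275,256): 40²+256² = 67136 < 75625 = 275² → obtuse
(210,112,238): 112²+210² = 56644 = 238² → right
3 of the 5 are obtuse.

3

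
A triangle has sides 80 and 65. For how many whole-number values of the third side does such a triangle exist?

The third side lies in the open interval (15, 145).
Integers from 16 to 144 inclusive: 144 − 16 + 1 = 129.

129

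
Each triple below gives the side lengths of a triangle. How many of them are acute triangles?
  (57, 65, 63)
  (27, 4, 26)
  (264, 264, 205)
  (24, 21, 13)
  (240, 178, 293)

(57,65,63): 57²+63² = 7218 > 4225 = 65² → acute
(27,4,26): 4²+26² = 692 < 729 = 27² → obtuse
(264,264,205): 205²+264² = 111721 > 69696 = 264² → acute
(24,21,13): 13²+21² = 610 > 576 = 24² → acute
(240,178,293): 178²+240² = 89284 > 85849 = 293² → acute
4 of the 5 are acute.

4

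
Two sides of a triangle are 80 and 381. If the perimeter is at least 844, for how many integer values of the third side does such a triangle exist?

Triangle inequality: 301 < x < 461. Perimeter ≥ 844 gives x ≥ 844 − 80 − 381 = 383.
So 383 ≤ x < 461; integers 383 through 460: 78 values.

78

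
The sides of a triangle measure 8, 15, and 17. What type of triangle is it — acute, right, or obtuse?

right

Compare the square of the longest side to the sum of squares of the other two: 8² + 15² = 289 = 17².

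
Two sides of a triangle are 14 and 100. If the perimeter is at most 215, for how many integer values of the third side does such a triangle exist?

15

Triangle inequality: 86 < x < 114. Perimeter ≤ 215 gives x ≤ 215 − 14 − 100 = 101.
So 86 < x ≤ 101; integers 87 through 101: 15 values.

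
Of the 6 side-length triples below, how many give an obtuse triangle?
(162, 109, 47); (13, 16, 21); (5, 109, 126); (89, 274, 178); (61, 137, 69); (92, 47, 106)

(162,109,47): 47+109 ≤ 162, not a triangle
(13,16,21): 13²+16² = 425 < 441 = 21² → obtuse
(5,109,126): 5+109 ≤ 126, not a triangle
(89,274,178): 89+178 ≤ 274, not a triangle
(61,137,69): 61+69 ≤ 137, not a triangle
(92,47,106): 47²+92² = 10673 < 11236 = 106² → obtuse
2 of the 6 are obtuse.

2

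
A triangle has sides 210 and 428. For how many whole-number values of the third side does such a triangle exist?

419

The third side lies in the open interval (218, 638).
Integers from 219 to 637 inclusive: 637 − 219 + 1 = 419.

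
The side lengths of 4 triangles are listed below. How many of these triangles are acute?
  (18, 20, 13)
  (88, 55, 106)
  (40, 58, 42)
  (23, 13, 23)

(18,20,13): 13²+18² = 493 > 400 = 20² → acute
(88,55,106): 55²+88² = 10769 < 11236 = 106² → obtuse
(40,58,42): 40²+42² = 3364 = 58² → right
(23,13,23): 13²+23² = 698 > 529 = 23² → acute
2 of the 4 are acute.

2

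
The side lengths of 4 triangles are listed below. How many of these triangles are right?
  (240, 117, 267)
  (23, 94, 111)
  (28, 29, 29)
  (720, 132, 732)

2

(240,117,267): 117²+240² = 71289 = 267² → right
(23,94,111): 23²+94² = 9365 < 12321 = 111² → obtuse
(28,29,29): 28²+29² = 1625 > 841 = 29² → acute
(720,132,732): 132²+720² = 535824 = 732² → right
2 of the 4 are right.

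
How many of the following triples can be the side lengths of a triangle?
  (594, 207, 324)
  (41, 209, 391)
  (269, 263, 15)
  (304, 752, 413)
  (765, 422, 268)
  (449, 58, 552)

1

(207,324,594): 207+324 ≤ 594 → not valid
(41,209,391): 41+209 ≤ 391 → not valid
(15,263,269): 15+263 > 269 → valid
(304,413,752): 304+413 ≤ 752 → not valid
(268,422,765): 268+422 ≤ 765 → not valid
(58,449,552): 58+449 ≤ 552 → not valid
1 of the 6 triples forms a triangle.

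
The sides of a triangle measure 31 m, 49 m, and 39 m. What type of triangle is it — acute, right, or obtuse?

Compare the square of the longest side to the sum of squares of the other two: 31² + 39² = 2482 > 2401 = 49².

acute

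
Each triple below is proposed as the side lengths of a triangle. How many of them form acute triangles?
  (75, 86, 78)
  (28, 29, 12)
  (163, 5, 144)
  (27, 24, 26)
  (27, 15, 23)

(75,86,78): 75²+78² = 11709 > 7396 = 86² → acute
(28,29,12): 12²+28² = 928 > 841 = 29² → acute
(163,5,144): 5+144 ≤ 163, not a triangle
(27,24,26): 24²+26² = 1252 > 729 = 27² → acute
(27,15,23): 15²+23² = 754 > 729 = 27² → acute
4 of the 5 are acute.

4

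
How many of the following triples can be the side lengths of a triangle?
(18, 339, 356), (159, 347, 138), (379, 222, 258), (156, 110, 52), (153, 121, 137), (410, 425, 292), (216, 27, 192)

6

(18,339,356): 18+339 > 356 → valid
(138,159,347): 138+159 ≤ 347 → not valid
(222,258,379): 222+258 > 379 → valid
(52,110,156): 52+110 > 156 → valid
(121,137,153): 121+137 > 153 → valid
(292,410,425): 292+410 > 425 → valid
(27,192,216): 27+192 > 216 → valid
6 of the 7 triples form a triangle.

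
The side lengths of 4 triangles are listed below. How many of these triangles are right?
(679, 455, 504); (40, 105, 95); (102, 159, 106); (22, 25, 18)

(679,455,504): 455²+504² = 461041 = 679² → right
(40,105,95): 40²+95² = 10625 < 11025 = 105² → obtuse
(102,159,106): 102²+106² = 21640 < 25281 = 159² → obtuse
(22,25,18): 18²+22² = 808 > 625 = 25² → acute
1 of the 4 is right.

1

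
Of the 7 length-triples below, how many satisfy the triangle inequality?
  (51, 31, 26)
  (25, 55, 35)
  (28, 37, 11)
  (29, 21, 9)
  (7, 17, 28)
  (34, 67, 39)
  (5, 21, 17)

(26,31,51): 26+31 > 51 → valid
(25,35,55): 25+35 > 55 → valid
(11,28,37): 11+28 > 37 → valid
(9,21,29): 9+21 > 29 → valid
(7,17,28): 7+17 ≤ 28 → not valid
(34,39,67): 34+39 > 67 → valid
(5,17,21): 5+17 > 21 → valid
6 of the 7 triples form a triangle.

6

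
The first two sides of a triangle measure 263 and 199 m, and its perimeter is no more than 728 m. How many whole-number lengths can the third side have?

Triangle inequality: 64 < x < 462. Perimeter ≤ 728 gives x ≤ 728 − 263 − 199 = 266.
So 64 < x ≤ 266; integers 65 through 266: 202 values.

202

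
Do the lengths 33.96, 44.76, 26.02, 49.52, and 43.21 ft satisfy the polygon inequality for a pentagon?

A pentagon exists iff every side is shorter than the sum of the others — equivalently, the longest side is less than the sum of the rest.
Longest side 49.52 < 147.95 (sum of the remaining 4), so yes.

Yes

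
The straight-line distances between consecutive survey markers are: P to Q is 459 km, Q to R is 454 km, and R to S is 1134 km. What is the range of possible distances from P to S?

The maximum is all hops collinear in one direction: 459 + 454 + 1134 = 2047.
The longest hop is 1134; the others sum to 913. Folding the others back against it leaves at least 1134 − 913 = 221.

221 ≤ PS ≤ 2047 km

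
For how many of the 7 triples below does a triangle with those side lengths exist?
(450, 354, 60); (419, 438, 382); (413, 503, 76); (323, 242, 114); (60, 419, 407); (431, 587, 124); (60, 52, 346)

(60,354,450): 60+354 ≤ 450 → not valid
(382,419,438): 382+419 > 438 → valid
(76,413,503): 76+413 ≤ 503 → not valid
(114,242,323): 114+242 > 323 → valid
(60,407,419): 60+407 > 419 → valid
(124,431,587): 124+431 ≤ 587 → not valid
(52,60,346): 52+60 ≤ 346 → not valid
3 of the 7 triples form a triangle.

3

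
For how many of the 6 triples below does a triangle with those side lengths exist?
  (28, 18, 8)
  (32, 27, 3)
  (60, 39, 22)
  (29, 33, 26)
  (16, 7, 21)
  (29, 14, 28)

4

(8,18,28): 8+18 ≤ 28 → not valid
(3,27,32): 3+27 ≤ 32 → not valid
(22,39,60): 22+39 > 60 → valid
(26,29,33): 26+29 > 33 → valid
(7,16,21): 7+16 > 21 → valid
(14,28,29): 14+28 > 29 → valid
4 of the 6 triples form a triangle.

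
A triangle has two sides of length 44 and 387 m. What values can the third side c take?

By the triangle inequality, c must be less than 44 + 387 = 431 and greater than |44 − 387| = 343.

343 < c < 431 (m)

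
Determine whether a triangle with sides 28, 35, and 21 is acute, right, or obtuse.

Compare the square of the longest side to the sum of squares of the other two: 21² + 28² = 1225 = 35².

right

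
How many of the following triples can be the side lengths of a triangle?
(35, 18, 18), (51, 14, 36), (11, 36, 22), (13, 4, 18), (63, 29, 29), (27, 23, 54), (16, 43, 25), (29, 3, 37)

1

(18,18,35): 18+18 > 35 → valid
(14,36,51): 14+36 ≤ 51 → not valid
(11,22,36): 11+22 ≤ 36 → not valid
(4,13,18): 4+13 ≤ 18 → not valid
(29,29,63): 29+29 ≤ 63 → not valid
(23,27,54): 23+27 ≤ 54 → not valid
(16,25,43): 16+25 ≤ 43 → not valid
(3,29,37): 3+29 ≤ 37 → not valid
1 of the 8 triples forms a triangle.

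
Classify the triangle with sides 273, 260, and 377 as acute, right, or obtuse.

right

Compare the square of the longest side to the sum of squares of the other two: 260² + 273² = 142129 = 377².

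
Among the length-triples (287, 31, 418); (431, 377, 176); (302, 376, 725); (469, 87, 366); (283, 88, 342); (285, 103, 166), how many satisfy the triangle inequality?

2

(31,287,418): 31+287 ≤ 418 → not valid
(176,377,431): 176+377 > 431 → valid
(302,376,725): 302+376 ≤ 725 → not valid
(87,366,469): 87+366 ≤ 469 → not valid
(88,283,342): 88+283 > 342 → valid
(103,166,285): 103+166 ≤ 285 → not valid
2 of the 6 triples form a triangle.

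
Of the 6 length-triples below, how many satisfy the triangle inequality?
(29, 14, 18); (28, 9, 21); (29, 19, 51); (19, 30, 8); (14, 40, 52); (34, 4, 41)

3

(14,18,29): 14+18 > 29 → valid
(9,21,28): 9+21 > 28 → valid
(19,29,51): 19+29 ≤ 51 → not valid
(8,19,30): 8+19 ≤ 30 → not valid
(14,40,52): 14+40 > 52 → valid
(4,34,41): 4+34 ≤ 41 → not valid
3 of the 6 triples form a triangle.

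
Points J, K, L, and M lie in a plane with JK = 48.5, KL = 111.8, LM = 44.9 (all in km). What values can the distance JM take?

The maximum is all hops collinear in one direction: 48.5 + 111.8 + 44.9 = 205.2.
The longest hop is 111.8; the others sum to 93.4. Folding the others back against it leaves at least 111.8 − 93.4 = 18.4.

18.4 ≤ JM ≤ 205.2 km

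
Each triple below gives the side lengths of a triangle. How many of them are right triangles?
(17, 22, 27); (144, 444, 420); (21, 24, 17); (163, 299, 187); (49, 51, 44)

1

(17,22,27): 17²+22² = 773 > 729 = 27² → acute
(144,444,420): 144²+420² = 197136 = 444² → right
(21,24,17): 17²+21² = 730 > 576 = 24² → acute
(163,299,187): 163²+187² = 61538 < 89401 = 299² → obtuse
(49,51,44): 44²+49² = 4337 > 2601 = 51² → acute
1 of the 5 is right.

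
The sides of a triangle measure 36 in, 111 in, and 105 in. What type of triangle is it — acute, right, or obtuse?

right

Compare the square of the longest side to the sum of squares of the other two: 36² + 105² = 12321 = 111².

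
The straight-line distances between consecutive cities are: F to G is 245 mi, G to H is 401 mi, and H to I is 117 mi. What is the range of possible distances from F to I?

The maximum is all hops collinear in one direction: 245 + 401 + 117 = 763.
The longest hop is 401; the others sum to 362. Folding the others back against it leaves at least 401 − 362 = 39.

39 ≤ FI ≤ 763 mi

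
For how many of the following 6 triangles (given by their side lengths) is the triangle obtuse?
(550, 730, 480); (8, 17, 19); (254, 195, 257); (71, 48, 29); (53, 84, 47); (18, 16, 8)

(550,730,480): 480²+550² = 532900 = 730² → right
(8,17,19): 8²+17² = 353 < 361 = 19² → obtuse
(254,195,257): 195²+254² = 102541 > 66049 = 257² → acute
(71,48,29): 29²+48² = 3145 < 5041 = 71² → obtuse
(53,84,47): 47²+53² = 5018 < 7056 = 84² → obtuse
(18,16,8): 8²+16² = 320 < 324 = 18² → obtuse
4 of the 6 are obtuse.

4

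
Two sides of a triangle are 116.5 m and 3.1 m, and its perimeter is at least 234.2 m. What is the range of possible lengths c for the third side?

114.6 ≤ c < 119.6 m

Triangle inequality alone gives 113.4 < c < 119.6.
The perimeter condition gives c ≥ 234.2 − 116.5 − 3.1 = 114.6.
Intersecting the two: 114.6 ≤ c < 119.6.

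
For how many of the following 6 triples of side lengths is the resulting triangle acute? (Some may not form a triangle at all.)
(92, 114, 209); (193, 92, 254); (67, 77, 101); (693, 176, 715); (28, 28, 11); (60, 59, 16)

3

(92,114,209): 92+114 ≤ 209, not a triangle
(193,92,254): 92²+193² = 45713 < 64516 = 254² → obtuse
(67,77,101): 67²+77² = 10418 > 10201 = 101² → acute
(693,176,715): 176²+693² = 511225 = 715² → right
(28,28,11): 11²+28² = 905 > 784 = 28² → acute
(60,59,16): 16²+59² = 3737 > 3600 = 60² → acute
3 of the 6 are acute.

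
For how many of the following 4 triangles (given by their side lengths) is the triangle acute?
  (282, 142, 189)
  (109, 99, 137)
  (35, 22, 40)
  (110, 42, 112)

(282,142,189): 142²+189² = 55885 < 79524 = 282² → obtuse
(109,99,137): 99²+109² = 21682 > 18769 = 137² → acute
(35,22,40): 22²+35² = 1709 > 1600 = 40² → acute
(110,42,112): 42²+110² = 13864 > 12544 = 112² → acute
3 of the 4 are acute.

3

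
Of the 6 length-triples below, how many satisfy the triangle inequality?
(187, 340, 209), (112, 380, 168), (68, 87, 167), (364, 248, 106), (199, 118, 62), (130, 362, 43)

(187,209,340): 187+209 > 340 → valid
(112,168,380): 112+168 ≤ 380 → not valid
(68,87,167): 68+87 ≤ 167 → not valid
(106,248,364): 106+248 ≤ 364 → not valid
(62,118,199): 62+118 ≤ 199 → not valid
(43,130,362): 43+130 ≤ 362 → not valid
1 of the 6 triples forms a triangle.

1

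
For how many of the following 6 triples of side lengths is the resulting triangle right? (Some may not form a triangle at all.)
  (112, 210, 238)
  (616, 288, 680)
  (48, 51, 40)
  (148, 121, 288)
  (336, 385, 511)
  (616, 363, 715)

(112,210,238): 112²+210² = 56644 = 238² → right
(616,288,680): 288²+616² = 462400 = 680² → right
(48,51,40): 40²+48² = 3904 > 2601 = 51² → acute
(148,121,288): 121+148 ≤ 288, not a triangle
(336,385,511): 336²+385² = 261121 = 511² → right
(616,363,715): 363²+616² = 511225 = 715² → right
4 of the 6 are right.

4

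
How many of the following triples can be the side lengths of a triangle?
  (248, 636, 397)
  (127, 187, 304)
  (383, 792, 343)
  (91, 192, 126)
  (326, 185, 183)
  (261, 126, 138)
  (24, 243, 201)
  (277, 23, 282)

(248,397,636): 248+397 > 636 → valid
(127,187,304): 127+187 > 304 → valid
(343,383,792): 343+383 ≤ 792 → not valid
(91,126,192): 91+126 > 192 → valid
(183,185,326): 183+185 > 326 → valid
(126,138,261): 126+138 > 261 → valid
(24,201,243): 24+201 ≤ 243 → not valid
(23,277,282): 23+277 > 282 → valid
6 of the 8 triples form a triangle.

6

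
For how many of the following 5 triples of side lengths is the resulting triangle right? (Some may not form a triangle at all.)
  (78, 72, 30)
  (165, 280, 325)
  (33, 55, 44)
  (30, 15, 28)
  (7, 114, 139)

3

(78,72,30): 30²+72² = 6084 = 78² → right
(165,280,325): 165²+280² = 105625 = 325² → right
(33,55,44): 33²+44² = 3025 = 55² → right
(30,15,28): 15²+28² = 1009 > 900 = 30² → acute
(7,114,139): 7+114 ≤ 139, not a triangle
3 of the 5 are right.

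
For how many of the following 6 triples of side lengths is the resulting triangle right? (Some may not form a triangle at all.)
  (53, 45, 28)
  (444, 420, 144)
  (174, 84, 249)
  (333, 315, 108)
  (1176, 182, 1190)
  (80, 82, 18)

5

(53,45,28): 28²+45² = 2809 = 53² → right
(444,420,144): 144²+420² = 197136 = 444² → right
(174,84,249): 84²+174² = 37332 < 62001 = 249² → obtuse
(333,315,108): 108²+315² = 110889 = 333² → right
(1176,182,1190): 182²+1176² = 1416100 = 1190² → right
(80,82,18): 18²+80² = 6724 = 82² → right
5 of the 6 are right.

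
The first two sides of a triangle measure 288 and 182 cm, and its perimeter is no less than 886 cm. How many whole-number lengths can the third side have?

54

Triangle inequality: 106 < x < 470. Perimeter ≥ 886 gives x ≥ 886 − 288 − 182 = 416.
So 416 ≤ x < 470; integers 416 through 469: 54 values.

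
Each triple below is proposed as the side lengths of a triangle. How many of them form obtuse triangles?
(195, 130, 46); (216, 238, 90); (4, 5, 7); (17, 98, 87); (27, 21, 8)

(195,130,46): 46+130 ≤ 195, not a triangle
(216,238,90): 90²+216² = 54756 < 56644 = 238² → obtuse
(4,5,7): 4²+5² = 41 < 49 = 7² → obtuse
(17,98,87): 17²+87² = 7858 < 9604 = 98² → obtuse
(27,21,8): 8²+21² = 505 < 729 = 27² → obtuse
4 of the 5 are obtuse.

4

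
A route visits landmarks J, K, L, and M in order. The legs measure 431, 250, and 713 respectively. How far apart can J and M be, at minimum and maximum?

The maximum is all hops collinear in one direction: 431 + 250 + 713 = 1394.
The longest hop is 713; the others sum to 681. Folding the others back against it leaves at least 713 − 681 = 32.

32 ≤ JM ≤ 1394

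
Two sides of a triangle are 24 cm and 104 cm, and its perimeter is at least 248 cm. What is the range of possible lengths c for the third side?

120 ≤ c < 128 cm

Triangle inequality alone gives 80 < c < 128.
The perimeter condition gives c ≥ 248 − 24 − 104 = 120.
Intersecting the two: 120 ≤ c < 128.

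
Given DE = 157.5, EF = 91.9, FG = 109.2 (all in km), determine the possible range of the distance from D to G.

The maximum is all hops collinear in one direction: 157.5 + 91.9 + 109.2 = 358.6.
The longest hop is 157.5; the others sum to 201.1. Since 157.5 ≤ 201.1, the path can fold back on itself completely, so the minimum distance is 0.

0 ≤ DG ≤ 358.6 km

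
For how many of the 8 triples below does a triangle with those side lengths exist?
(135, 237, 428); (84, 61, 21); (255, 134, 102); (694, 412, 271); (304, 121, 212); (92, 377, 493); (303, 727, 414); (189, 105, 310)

1

(135,237,428): 135+237 ≤ 428 → not valid
(21,61,84): 21+61 ≤ 84 → not valid
(102,134,255): 102+134 ≤ 255 → not valid
(271,412,694): 271+412 ≤ 694 → not valid
(121,212,304): 121+212 > 304 → valid
(92,377,493): 92+377 ≤ 493 → not valid
(303,414,727): 303+414 ≤ 727 → not valid
(105,189,310): 105+189 ≤ 310 → not valid
1 of the 8 triples forms a triangle.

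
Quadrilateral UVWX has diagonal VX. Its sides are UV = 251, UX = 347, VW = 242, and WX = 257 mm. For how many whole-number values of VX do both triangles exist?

402

From triangle UVX: 96 < VX < 598.
From triangle WVX: 15 < VX < 499.
Intersection: 96 < VX < 499, so integers 97 through 498: 402 values.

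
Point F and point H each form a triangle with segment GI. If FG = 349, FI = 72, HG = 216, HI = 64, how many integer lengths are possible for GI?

2

From triangle FGI: 277 < GI < 421.
From triangle HGI: 152 < GI < 280.
Intersection: 277 < GI < 280, so integers 278 through 279: 2 values.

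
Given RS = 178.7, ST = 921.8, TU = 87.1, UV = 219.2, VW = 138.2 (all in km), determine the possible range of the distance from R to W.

298.6 ≤ RW ≤ 1545.0 km

The maximum is all hops collinear in one direction: 178.7 + 921.8 + 87.1 + 219.2 + 138.2 = 1545.0.
The longest hop is 921.8; the others sum to 623.2. Folding the others back against it leaves at least 921.8 − 623.2 = 298.6.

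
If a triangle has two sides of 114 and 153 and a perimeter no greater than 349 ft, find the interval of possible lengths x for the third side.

39 < x ≤ 82

Triangle inequality alone gives 39 < x < 267.
The perimeter condition gives x ≤ 349 − 114 − 153 = 82.
Intersecting the two: 39 < x ≤ 82.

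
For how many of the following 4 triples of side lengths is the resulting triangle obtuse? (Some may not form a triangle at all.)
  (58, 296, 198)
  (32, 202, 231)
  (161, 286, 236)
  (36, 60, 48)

2

(58,296,198): 58+198 ≤ 296, not a triangle
(32,202,231): 32²+202² = 41828 < 53361 = 231² → obtuse
(161,286,236): 161²+236² = 81617 < 81796 = 286² → obtuse
(36,60,48): 36²+48² = 3600 = 60² → right
2 of the 4 are obtuse.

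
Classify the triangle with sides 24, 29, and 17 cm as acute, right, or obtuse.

acute

Compare the square of the longest side to the sum of squares of the other two: 17² + 24² = 865 > 841 = 29².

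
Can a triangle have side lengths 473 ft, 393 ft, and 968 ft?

The longest side is 968, but the other two sum to only 866.
866 < 968, so the triangle inequality fails.

No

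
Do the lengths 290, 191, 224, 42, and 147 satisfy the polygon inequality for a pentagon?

Yes

A pentagon exists iff every side is shorter than the sum of the others — equivalently, the longest side is less than the sum of the rest.
Longest side 290 < 604 (sum of the remaining 4), so yes.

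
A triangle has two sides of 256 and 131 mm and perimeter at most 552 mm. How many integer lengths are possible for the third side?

40

Triangle inequality: 125 < x < 387. Perimeter ≤ 552 gives x ≤ 552 − 256 − 131 = 165.
So 125 < x ≤ 165; integers 126 through 165: 40 values.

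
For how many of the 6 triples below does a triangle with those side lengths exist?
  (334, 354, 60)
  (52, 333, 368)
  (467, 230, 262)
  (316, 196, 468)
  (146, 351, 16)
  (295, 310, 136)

5

(60,334,354): 60+334 > 354 → valid
(52,333,368): 52+333 > 368 → valid
(230,262,467): 230+262 > 467 → valid
(196,316,468): 196+316 > 468 → valid
(16,146,351): 16+146 ≤ 351 → not valid
(136,295,310): 136+295 > 310 → valid
5 of the 6 triples form a triangle.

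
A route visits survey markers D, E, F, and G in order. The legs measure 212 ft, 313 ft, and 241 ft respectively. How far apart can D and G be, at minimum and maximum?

0 ≤ DG ≤ 766 ft

The maximum is all hops collinear in one direction: 212 + 313 + 241 = 766.
The longest hop is 313; the others sum to 453. Since 313 ≤ 453, the path can fold back on itself completely, so the minimum distance is 0.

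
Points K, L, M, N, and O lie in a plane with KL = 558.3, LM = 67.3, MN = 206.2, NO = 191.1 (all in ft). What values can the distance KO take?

The maximum is all hops collinear in one direction: 558.3 + 67.3 + 206.2 + 191.1 = 1022.9.
The longest hop is 558.3; the others sum to 464.6. Folding the others back against it leaves at least 558.3 − 464.6 = 93.7.

93.7 ≤ KO ≤ 1022.9 ft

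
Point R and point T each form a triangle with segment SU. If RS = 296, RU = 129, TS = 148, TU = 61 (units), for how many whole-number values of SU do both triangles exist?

41

From triangle RSU: 167 < SU < 425.
From triangle TSU: 87 < SU < 209.
Intersection: 167 < SU < 209, so integers 168 through 208: 41 values.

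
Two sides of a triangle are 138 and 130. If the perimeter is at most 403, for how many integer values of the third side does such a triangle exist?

127

Triangle inequality: 8 < x < 268. Perimeter ≤ 403 gives x ≤ 403 − 138 − 130 = 135.
So 8 < x ≤ 135; integers 9 through 135: 127 values.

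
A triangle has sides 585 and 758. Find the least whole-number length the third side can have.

174

The third side must be strictly greater than |585 − 758| = 173.
The smallest integer above 173 is 174.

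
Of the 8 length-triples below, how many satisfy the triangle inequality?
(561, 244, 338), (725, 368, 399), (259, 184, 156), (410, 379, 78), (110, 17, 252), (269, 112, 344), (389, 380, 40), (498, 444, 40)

6

(244,338,561): 244+338 > 561 → valid
(368,399,725): 368+399 > 725 → valid
(156,184,259): 156+184 > 259 → valid
(78,379,410): 78+379 > 410 → valid
(17,110,252): 17+110 ≤ 252 → not valid
(112,269,344): 112+269 > 344 → valid
(40,380,389): 40+380 > 389 → valid
(40,444,498): 40+444 ≤ 498 → not valid
6 of the 8 triples form a triangle.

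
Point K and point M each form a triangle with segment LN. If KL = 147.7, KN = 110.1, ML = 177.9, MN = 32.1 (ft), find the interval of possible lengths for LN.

145.8 < LN < 210.0

From triangle KLN: |147.7 − 110.1| < LN < 147.7 + 110.1, i.e. 37.6 < LN < 257.8.
From triangle MLN: 145.8 < LN < 210.0.
Both must hold, so LN lies in the intersection.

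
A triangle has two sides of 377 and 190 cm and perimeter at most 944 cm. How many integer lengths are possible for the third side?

190

Triangle inequality: 187 < x < 567. Perimeter ≤ 944 gives x ≤ 944 − 377 − 190 = 377.
So 187 < x ≤ 377; integers 188 through 377: 190 values.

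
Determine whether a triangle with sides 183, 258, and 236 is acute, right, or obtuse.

acute

Compare the square of the longest side to the sum of squares of the other two: 183² + 236² = 89185 > 66564 = 258².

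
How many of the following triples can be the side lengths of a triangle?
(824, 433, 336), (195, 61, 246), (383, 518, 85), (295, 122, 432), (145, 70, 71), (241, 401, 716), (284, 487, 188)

(336,433,824): 336+433 ≤ 824 → not valid
(61,195,246): 61+195 > 246 → valid
(85,383,518): 85+383 ≤ 518 → not valid
(122,295,432): 122+295 ≤ 432 → not valid
(70,71,145): 70+71 ≤ 145 → not valid
(241,401,716): 241+401 ≤ 716 → not valid
(188,284,487): 188+284 ≤ 487 → not valid
1 of the 7 triples forms a triangle.

1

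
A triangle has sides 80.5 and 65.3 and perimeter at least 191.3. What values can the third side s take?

Triangle inequality alone gives 15.2 < s < 145.8.
The perimeter condition gives s ≥ 191.3 − 80.5 − 65.3 = 45.5.
Intersecting the two: 45.5 ≤ s < 145.8.

45.5 ≤ s < 145.8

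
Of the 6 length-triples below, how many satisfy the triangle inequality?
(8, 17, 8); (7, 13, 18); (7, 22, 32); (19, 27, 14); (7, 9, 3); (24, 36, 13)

4

(8,8,17): 8+8 ≤ 17 → not valid
(7,13,18): 7+13 > 18 → valid
(7,22,32): 7+22 ≤ 32 → not valid
(14,19,27): 14+19 > 27 → valid
(3,7,9): 3+7 > 9 → valid
(13,24,36): 13+24 > 36 → valid
4 of the 6 triples form a triangle.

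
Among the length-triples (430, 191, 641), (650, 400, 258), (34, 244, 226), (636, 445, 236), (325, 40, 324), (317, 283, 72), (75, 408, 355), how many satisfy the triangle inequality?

(191,430,641): 191+430 ≤ 641 → not valid
(258,400,650): 258+400 > 650 → valid
(34,226,244): 34+226 > 244 → valid
(236,445,636): 236+445 > 636 → valid
(40,324,325): 40+324 > 325 → valid
(72,283,317): 72+283 > 317 → valid
(75,355,408): 75+355 > 408 → valid
6 of the 7 triples form a triangle.

6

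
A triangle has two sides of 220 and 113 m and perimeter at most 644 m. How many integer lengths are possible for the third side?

Triangle inequality: 107 < x < 333. Perimeter ≤ 644 gives x ≤ 644 − 220 − 113 = 311.
So 107 < x ≤ 311; integers 108 through 311: 204 values.

204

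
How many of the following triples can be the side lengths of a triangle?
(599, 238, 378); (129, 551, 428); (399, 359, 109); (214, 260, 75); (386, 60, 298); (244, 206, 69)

5

(238,378,599): 238+378 > 599 → valid
(129,428,551): 129+428 > 551 → valid
(109,359,399): 109+359 > 399 → valid
(75,214,260): 75+214 > 260 → valid
(60,298,386): 60+298 ≤ 386 → not valid
(69,206,244): 69+206 > 244 → valid
5 of the 6 triples form a triangle.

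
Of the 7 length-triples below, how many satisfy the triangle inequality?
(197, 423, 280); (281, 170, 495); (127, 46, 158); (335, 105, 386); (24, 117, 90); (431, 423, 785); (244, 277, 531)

(197,280,423): 197+280 > 423 → valid
(170,281,495): 170+281 ≤ 495 → not valid
(46,127,158): 46+127 > 158 → valid
(105,335,386): 105+335 > 386 → valid
(24,90,117): 24+90 ≤ 117 → not valid
(423,431,785): 423+431 > 785 → valid
(244,277,531): 244+277 ≤ 531 → not valid
4 of the 7 triples form a triangle.

4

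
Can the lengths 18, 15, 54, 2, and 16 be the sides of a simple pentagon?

For a pentagon, each side must be shorter than the sum of the others.
Here the longest side is 54, but the remaining 4 sides sum to only 51.

No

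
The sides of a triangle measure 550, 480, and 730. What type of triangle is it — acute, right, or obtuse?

Compare the square of the longest side to the sum of squares of the other two: 480² + 550² = 532900 = 730².

right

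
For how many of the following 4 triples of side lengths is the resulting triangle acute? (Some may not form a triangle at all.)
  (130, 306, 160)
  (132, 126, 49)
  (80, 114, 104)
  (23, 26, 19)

(130,306,160): 130+160 ≤ 306, not a triangle
(132,126,49): 49²+126² = 18277 > 17424 = 132² → acute
(80,114,104): 80²+104² = 17216 > 12996 = 114² → acute
(23,26,19): 19²+23² = 890 > 676 = 26² → acute
3 of the 4 are acute.

3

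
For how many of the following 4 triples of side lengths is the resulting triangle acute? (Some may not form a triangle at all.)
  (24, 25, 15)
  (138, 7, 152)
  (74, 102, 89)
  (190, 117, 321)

2

(24,25,15): 15²+24² = 801 > 625 = 25² → acute
(138,7,152): 7+138 ≤ 152, not a triangle
(74,102,89): 74²+89² = 13397 > 10404 = 102² → acute
(190,117,321): 117+190 ≤ 321, not a triangle
2 of the 4 are acute.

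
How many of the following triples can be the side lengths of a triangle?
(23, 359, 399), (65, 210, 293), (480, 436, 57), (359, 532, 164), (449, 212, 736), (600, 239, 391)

(23,359,399): 23+359 ≤ 399 → not valid
(65,210,293): 65+210 ≤ 293 → not valid
(57,436,480): 57+436 > 480 → valid
(164,359,532): 164+359 ≤ 532 → not valid
(212,449,736): 212+449 ≤ 736 → not valid
(239,391,600): 239+391 > 600 → valid
2 of the 6 triples form a triangle.

2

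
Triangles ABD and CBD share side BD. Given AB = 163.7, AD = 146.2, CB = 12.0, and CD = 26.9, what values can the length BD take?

From triangle ABD: |163.7 − 146.2| < BD < 163.7 + 146.2, i.e. 17.5 < BD < 309.9.
From triangle CBD: 14.9 < BD < 38.9.
Both must hold, so BD lies in the intersection.

17.5 < BD < 38.9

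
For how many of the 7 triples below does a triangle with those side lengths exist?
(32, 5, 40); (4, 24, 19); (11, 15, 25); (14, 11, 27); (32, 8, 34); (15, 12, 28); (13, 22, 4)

2

(5,32,40): 5+32 ≤ 40 → not valid
(4,19,24): 4+19 ≤ 24 → not valid
(11,15,25): 11+15 > 25 → valid
(11,14,27): 11+14 ≤ 27 → not valid
(8,32,34): 8+32 > 34 → valid
(12,15,28): 12+15 ≤ 28 → not valid
(4,13,22): 4+13 ≤ 22 → not valid
2 of the 7 triples form a triangle.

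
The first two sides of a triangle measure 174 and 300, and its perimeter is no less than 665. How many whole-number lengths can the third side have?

283

Triangle inequality: 126 < x < 474. Perimeter ≥ 665 gives x ≥ 665 − 174 − 300 = 191.
So 191 ≤ x < 474; integers 191 through 473: 283 values.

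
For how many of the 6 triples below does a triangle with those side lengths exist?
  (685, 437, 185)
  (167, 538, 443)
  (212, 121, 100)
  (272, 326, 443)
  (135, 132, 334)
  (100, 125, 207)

(185,437,685): 185+437 ≤ 685 → not valid
(167,443,538): 167+443 > 538 → valid
(100,121,212): 100+121 > 212 → valid
(272,326,443): 272+326 > 443 → valid
(132,135,334): 132+135 ≤ 334 → not valid
(100,125,207): 100+125 > 207 → valid
4 of the 6 triples form a triangle.

4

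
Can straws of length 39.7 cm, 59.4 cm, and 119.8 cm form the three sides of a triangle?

No

The longest side is 119.8, but the other two sum to only 99.1.
99.1 < 119.8, so the triangle inequality fails.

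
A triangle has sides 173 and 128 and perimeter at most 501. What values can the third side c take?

Triangle inequality alone gives 45 < c < 301.
The perimeter condition gives c ≤ 501 − 173 − 128 = 200.
Intersecting the two: 45 < c ≤ 200.

45 < c ≤ 200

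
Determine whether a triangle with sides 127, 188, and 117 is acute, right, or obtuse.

obtuse

Compare the square of the longest side to the sum of squares of the other two: 117² + 127² = 29818 < 35344 = 188².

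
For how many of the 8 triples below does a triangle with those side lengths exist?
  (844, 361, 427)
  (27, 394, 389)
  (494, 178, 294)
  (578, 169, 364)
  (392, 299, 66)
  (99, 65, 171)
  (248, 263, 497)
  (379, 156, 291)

(361,427,844): 361+427 ≤ 844 → not valid
(27,389,394): 27+389 > 394 → valid
(178,294,494): 178+294 ≤ 494 → not valid
(169,364,578): 169+364 ≤ 578 → not valid
(66,299,392): 66+299 ≤ 392 → not valid
(65,99,171): 65+99 ≤ 171 → not valid
(248,263,497): 248+263 > 497 → valid
(156,291,379): 156+291 > 379 → valid
3 of the 8 triples form a triangle.

3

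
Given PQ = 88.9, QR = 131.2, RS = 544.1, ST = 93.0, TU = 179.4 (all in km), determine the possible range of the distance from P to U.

The maximum is all hops collinear in one direction: 88.9 + 131.2 + 544.1 + 93.0 + 179.4 = 1036.6.
The longest hop is 544.1; the others sum to 492.5. Folding the others back against it leaves at least 544.1 − 492.5 = 51.6.

51.6 ≤ PU ≤ 1036.6 km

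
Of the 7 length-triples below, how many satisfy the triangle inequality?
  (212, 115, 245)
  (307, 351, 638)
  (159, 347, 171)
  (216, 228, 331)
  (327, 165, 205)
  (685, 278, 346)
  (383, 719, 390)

(115,212,245): 115+212 > 245 → valid
(307,351,638): 307+351 > 638 → valid
(159,171,347): 159+171 ≤ 347 → not valid
(216,228,331): 216+228 > 331 → valid
(165,205,327): 165+205 > 327 → valid
(278,346,685): 278+346 ≤ 685 → not valid
(383,390,719): 383+390 > 719 → valid
5 of the 7 triples form a triangle.

5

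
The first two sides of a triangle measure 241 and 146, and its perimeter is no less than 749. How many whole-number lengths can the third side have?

Triangle inequality: 95 < x < 387. Perimeter ≥ 749 gives x ≥ 749 − 241 − 146 = 362.
So 362 ≤ x < 387; integers 362 through 386: 25 values.

25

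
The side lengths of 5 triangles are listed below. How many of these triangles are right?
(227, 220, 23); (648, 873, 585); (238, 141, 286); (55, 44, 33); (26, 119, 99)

2

(227,220,23): 23²+220² = 48929 < 51529 = 227² → obtuse
(648,873,585): 585²+648² = 762129 = 873² → right
(238,141,286): 141²+238² = 76525 < 81796 = 286² → obtuse
(55,44,33): 33²+44² = 3025 = 55² → right
(26,119,99): 26²+99² = 10477 < 14161 = 119² → obtuse
2 of the 5 are right.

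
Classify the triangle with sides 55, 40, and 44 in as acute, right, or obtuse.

Compare the square of the longest side to the sum of squares of the other two: 40² + 44² = 3536 > 3025 = 55².

acute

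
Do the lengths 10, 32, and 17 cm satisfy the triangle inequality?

No

The longest side is 32, but the other two sum to only 27.
27 < 32, so the triangle inequality fails.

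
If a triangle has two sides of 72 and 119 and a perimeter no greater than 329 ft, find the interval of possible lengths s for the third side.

Triangle inequality alone gives 47 < s < 191.
The perimeter condition gives s ≤ 329 − 72 − 119 = 138.
Intersecting the two: 47 < s ≤ 138.

47 < s ≤ 138 ft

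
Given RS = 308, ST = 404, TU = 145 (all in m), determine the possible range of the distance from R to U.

0 ≤ RU ≤ 857 m

The maximum is all hops collinear in one direction: 308 + 404 + 145 = 857.
The longest hop is 404; the others sum to 453. Since 404 ≤ 453, the path can fold back on itself completely, so the minimum distance is 0.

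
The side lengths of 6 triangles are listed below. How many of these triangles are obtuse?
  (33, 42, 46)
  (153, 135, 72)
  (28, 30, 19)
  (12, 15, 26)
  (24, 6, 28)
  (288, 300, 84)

(33,42,46): 33²+42² = 2853 > 2116 = 46² → acute
(153,135,72): 72²+135² = 23409 = 153² → right
(28,30,19): 19²+28² = 1145 > 900 = 30² → acute
(12,15,26): 12²+15² = 369 < 676 = 26² → obtuse
(24,6,28): 6²+24² = 612 < 784 = 28² → obtuse
(288,300,84): 84²+288² = 90000 = 300² → right
2 of the 6 are obtuse.

2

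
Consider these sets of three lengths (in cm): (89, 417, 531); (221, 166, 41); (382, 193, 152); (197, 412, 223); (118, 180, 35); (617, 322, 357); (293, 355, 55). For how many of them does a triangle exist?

2

(89,417,531): 89+417 ≤ 531 → not valid
(41,166,221): 41+166 ≤ 221 → not valid
(152,193,382): 152+193 ≤ 382 → not valid
(197,223,412): 197+223 > 412 → valid
(35,118,180): 35+118 ≤ 180 → not valid
(322,357,617): 322+357 > 617 → valid
(55,293,355): 55+293 ≤ 355 → not valid
2 of the 7 triples form a triangle.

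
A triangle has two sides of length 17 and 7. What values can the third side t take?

10 < t < 24

By the triangle inequality, t must be less than 17 + 7 = 24 and greater than |17 − 7| = 10.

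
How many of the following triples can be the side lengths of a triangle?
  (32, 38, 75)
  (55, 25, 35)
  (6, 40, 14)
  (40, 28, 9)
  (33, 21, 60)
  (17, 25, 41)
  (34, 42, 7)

2

(32,38,75): 32+38 ≤ 75 → not valid
(25,35,55): 25+35 > 55 → valid
(6,14,40): 6+14 ≤ 40 → not valid
(9,28,40): 9+28 ≤ 40 → not valid
(21,33,60): 21+33 ≤ 60 → not valid
(17,25,41): 17+25 > 41 → valid
(7,34,42): 7+34 ≤ 42 → not valid
2 of the 7 triples form a triangle.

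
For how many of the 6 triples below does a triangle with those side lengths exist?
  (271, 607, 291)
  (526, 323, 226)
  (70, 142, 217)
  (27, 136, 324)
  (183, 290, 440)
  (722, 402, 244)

(271,291,607): 271+291 ≤ 607 → not valid
(226,323,526): 226+323 > 526 → valid
(70,142,217): 70+142 ≤ 217 → not valid
(27,136,324): 27+136 ≤ 324 → not valid
(183,290,440): 183+290 > 440 → valid
(244,402,722): 244+402 ≤ 722 → not valid
2 of the 6 triples form a triangle.

2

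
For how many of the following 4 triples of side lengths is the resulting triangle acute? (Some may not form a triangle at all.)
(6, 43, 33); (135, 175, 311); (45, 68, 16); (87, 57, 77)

(6,43,33): 6+33 ≤ 43, not a triangle
(135,175,311): 135+175 ≤ 311, not a triangle
(45,68,16): 16+45 ≤ 68, not a triangle
(87,57,77): 57²+77² = 9178 > 7569 = 87² → acute
1 of the 4 is acute.

1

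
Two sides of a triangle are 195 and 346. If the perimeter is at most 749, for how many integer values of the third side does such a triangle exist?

57

Triangle inequality: 151 < x < 541. Perimeter ≤ 749 gives x ≤ 749 − 195 − 346 = 208.
So 151 < x ≤ 208; integers 152 through 208: 57 values.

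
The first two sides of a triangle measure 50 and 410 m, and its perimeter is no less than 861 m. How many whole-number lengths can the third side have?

59

Triangle inequality: 360 < x < 460. Perimeter ≥ 861 gives x ≥ 861 − 50 − 410 = 401.
So 401 ≤ x < 460; integers 401 through 459: 59 values.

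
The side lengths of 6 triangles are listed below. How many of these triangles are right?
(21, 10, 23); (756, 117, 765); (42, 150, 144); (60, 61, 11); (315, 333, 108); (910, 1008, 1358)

(21,10,23): 10²+21² = 541 > 529 = 23² → acute
(756,117,765): 117²+756² = 585225 = 765² → right
(42,150,144): 42²+144² = 22500 = 150² → right
(60,61,11): 11²+60² = 3721 = 61² → right
(315,333,108): 108²+315² = 110889 = 333² → right
(910,1008,1358): 910²+1008² = 1844164 = 1358² → right
5 of the 6 are right.

5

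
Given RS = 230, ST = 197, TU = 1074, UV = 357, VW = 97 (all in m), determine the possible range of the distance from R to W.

The maximum is all hops collinear in one direction: 230 + 197 + 1074 + 357 + 97 = 1955.
The longest hop is 1074; the others sum to 881. Folding the others back against it leaves at least 1074 − 881 = 193.

193 ≤ RW ≤ 1955 m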